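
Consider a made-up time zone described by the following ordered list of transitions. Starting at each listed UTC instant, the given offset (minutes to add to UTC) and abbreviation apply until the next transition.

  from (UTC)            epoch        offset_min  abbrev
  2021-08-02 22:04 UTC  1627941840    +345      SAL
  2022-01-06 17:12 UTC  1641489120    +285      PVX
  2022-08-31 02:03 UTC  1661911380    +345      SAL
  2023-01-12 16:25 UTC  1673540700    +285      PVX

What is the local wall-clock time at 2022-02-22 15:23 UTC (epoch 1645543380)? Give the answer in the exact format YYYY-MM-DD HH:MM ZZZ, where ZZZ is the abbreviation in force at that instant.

Query: 2022-02-22 15:23 UTC
Rule 2/4 (PVX, +04:45): 2022-01-06 17:12 UTC ≤ query < 2022-08-31 02:03 UTC
15·60 + 23 + 285 = 1208 min
1208 = 0·1440 + 1208; 1208 = 20·60 + 8 → 20:08, same day
→ 2022-02-22 20:08 PVX

2022-02-22 20:08 PVX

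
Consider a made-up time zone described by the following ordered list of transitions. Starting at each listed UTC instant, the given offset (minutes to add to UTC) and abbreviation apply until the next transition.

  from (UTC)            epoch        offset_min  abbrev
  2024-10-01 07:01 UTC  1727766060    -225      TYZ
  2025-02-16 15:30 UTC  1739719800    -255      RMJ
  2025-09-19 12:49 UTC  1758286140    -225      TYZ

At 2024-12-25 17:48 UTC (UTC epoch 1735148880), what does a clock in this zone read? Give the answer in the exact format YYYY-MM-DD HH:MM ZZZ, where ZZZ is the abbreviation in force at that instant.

2024-12-25 14:03 TYZ

Query: 2024-12-25 17:48 UTC
Rule 1/3 (TYZ, -03:45): 2024-10-01 07:01 UTC ≤ query < 2025-02-16 15:30 UTC
17·60 + 48 - 225 = 843 min
843 = 0·1440 + 843; 843 = 14·60 + 3 → 14:03, same day
→ 2024-12-25 14:03 TYZ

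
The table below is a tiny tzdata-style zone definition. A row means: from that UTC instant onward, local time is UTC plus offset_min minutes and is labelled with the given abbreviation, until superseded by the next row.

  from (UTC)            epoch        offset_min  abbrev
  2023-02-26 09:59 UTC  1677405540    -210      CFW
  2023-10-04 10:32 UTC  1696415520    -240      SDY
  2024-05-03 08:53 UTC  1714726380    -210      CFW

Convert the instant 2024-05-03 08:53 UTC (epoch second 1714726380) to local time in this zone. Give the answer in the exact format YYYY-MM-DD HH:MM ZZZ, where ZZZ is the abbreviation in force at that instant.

Query: 2024-05-03 08:53 UTC
Rule 3/3 (CFW, -03:30): 2024-05-03 08:53 UTC ≤ query < +∞
8·60 + 53 - 210 = 323 min
323 = 0·1440 + 323; 323 = 5·60 + 23 → 05:23, same day
→ 2024-05-03 05:23 CFW

2024-05-03 05:23 CFW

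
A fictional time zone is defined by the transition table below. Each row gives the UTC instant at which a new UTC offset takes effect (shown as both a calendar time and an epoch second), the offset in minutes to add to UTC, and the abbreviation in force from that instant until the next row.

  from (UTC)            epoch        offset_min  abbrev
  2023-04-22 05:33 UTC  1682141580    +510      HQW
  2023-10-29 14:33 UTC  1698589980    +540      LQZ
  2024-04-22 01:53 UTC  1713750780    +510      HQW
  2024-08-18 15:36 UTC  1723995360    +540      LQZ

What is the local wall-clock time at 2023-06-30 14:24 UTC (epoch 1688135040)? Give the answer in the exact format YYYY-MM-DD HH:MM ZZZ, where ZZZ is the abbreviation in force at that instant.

Query: 2023-06-30 14:24 UTC
Rule 1/4 (HQW, +08:30): 2023-04-22 05:33 UTC ≤ query < 2023-10-29 14:33 UTC
14·60 + 24 + 510 = 1374 min
1374 = 0·1440 + 1374; 1374 = 22·60 + 54 → 22:54, same day
→ 2023-06-30 22:54 HQW

2023-06-30 22:54 HQW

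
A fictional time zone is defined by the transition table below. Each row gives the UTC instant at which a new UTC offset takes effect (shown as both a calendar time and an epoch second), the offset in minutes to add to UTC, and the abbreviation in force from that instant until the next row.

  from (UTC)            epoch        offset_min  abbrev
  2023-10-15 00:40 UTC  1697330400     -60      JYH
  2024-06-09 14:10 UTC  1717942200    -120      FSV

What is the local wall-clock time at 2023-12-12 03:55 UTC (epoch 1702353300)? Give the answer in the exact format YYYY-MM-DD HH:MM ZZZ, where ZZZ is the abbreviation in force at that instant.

2023-12-12 02:55 JYH

Query: 2023-12-12 03:55 UTC
Rule 1/2 (JYH, -01:00): 2023-10-15 00:40 UTC ≤ query < 2024-06-09 14:10 UTC
3·60 + 55 - 60 = 175 min
175 = 0·1440 + 175; 175 = 2·60 + 55 → 02:55, same day
→ 2023-12-12 02:55 JYH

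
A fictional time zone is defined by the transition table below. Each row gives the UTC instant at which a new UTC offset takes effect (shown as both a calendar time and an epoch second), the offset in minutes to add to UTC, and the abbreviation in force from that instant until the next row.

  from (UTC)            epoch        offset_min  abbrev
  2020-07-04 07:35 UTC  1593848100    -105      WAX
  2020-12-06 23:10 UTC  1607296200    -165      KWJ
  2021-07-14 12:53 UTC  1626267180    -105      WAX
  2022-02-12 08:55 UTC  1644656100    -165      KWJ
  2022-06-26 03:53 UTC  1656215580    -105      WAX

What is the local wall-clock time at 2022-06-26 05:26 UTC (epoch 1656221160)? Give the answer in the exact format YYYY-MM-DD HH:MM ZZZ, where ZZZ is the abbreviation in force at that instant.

2022-06-26 03:41 WAX

Query: 2022-06-26 05:26 UTC
Rule 5/5 (WAX, -01:45): 2022-06-26 03:53 UTC ≤ query < +∞
5·60 + 26 - 105 = 221 min
221 = 0·1440 + 221; 221 = 3·60 + 41 → 03:41, same day
→ 2022-06-26 03:41 WAX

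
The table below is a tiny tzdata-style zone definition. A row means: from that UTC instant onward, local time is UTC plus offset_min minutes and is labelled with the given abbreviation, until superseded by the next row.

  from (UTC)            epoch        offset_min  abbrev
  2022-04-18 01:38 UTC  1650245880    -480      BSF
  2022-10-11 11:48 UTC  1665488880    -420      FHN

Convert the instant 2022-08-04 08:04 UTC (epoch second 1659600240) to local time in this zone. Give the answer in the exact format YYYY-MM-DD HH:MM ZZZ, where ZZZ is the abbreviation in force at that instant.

2022-08-04 00:04 BSF

Query: 2022-08-04 08:04 UTC
Rule 1/2 (BSF, -08:00): 2022-04-18 01:38 UTC ≤ query < 2022-10-11 11:48 UTC
8·60 + 4 - 480 = 4 min
4 = 0·1440 + 4; 4 = 0·60 + 4 → 00:04, same day
→ 2022-08-04 00:04 BSF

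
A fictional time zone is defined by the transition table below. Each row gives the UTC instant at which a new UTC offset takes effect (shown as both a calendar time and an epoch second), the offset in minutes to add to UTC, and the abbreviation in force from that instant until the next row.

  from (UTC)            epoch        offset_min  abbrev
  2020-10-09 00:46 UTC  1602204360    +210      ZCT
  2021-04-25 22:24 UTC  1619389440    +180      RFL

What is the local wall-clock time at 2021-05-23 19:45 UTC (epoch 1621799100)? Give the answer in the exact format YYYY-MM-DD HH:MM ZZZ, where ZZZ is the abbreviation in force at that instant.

2021-05-23 22:45 RFL

Query: 2021-05-23 19:45 UTC
Rule 2/2 (RFL, +03:00): 2021-04-25 22:24 UTC ≤ query < +∞
19·60 + 45 + 180 = 1365 min
1365 = 0·1440 + 1365; 1365 = 22·60 + 45 → 22:45, same day
→ 2021-05-23 22:45 RFL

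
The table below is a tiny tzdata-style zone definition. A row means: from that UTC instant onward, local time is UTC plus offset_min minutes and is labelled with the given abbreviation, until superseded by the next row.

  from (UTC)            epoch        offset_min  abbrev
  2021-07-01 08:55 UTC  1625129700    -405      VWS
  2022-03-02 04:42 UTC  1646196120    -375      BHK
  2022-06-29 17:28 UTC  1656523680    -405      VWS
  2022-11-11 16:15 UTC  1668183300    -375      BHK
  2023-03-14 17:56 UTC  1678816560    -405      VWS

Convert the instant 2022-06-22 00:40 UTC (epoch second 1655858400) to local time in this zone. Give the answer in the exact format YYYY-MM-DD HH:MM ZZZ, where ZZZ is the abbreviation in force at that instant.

2022-06-21 18:25 BHK

Query: 2022-06-22 00:40 UTC
Rule 2/5 (BHK, -06:15): 2022-03-02 04:42 UTC ≤ query < 2022-06-29 17:28 UTC
0·60 + 40 - 375 = -335 min
-335 = -1·1440 + 1105; 1105 = 18·60 + 25 → 18:25, 2022-06-22 - 1 day = 2022-06-21
→ 2022-06-21 18:25 BHK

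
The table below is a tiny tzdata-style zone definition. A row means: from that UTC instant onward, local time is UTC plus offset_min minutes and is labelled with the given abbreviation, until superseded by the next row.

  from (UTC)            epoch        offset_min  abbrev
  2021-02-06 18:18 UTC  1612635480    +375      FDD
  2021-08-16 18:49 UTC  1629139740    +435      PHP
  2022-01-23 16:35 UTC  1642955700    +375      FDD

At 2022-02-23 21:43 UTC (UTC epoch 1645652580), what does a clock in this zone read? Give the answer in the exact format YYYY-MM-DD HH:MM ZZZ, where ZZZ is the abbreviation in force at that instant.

Query: 2022-02-23 21:43 UTC
Rule 3/3 (FDD, +06:15): 2022-01-23 16:35 UTC ≤ query < +∞
21·60 + 43 + 375 = 1678 min
1678 = 1·1440 + 238; 238 = 3·60 + 58 → 03:58, 2022-02-23 + 1 day = 2022-02-24
→ 2022-02-24 03:58 FDD

2022-02-24 03:58 FDD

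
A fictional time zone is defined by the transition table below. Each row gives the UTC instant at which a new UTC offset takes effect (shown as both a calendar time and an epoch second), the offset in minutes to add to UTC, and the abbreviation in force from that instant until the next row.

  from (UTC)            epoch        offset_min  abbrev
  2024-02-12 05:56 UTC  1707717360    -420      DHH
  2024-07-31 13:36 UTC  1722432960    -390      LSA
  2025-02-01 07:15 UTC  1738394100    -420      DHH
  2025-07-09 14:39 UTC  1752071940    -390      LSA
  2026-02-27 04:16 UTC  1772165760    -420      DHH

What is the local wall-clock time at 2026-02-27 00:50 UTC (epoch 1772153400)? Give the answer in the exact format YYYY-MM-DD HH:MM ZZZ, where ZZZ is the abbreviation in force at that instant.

2026-02-26 18:20 LSA

Query: 2026-02-27 00:50 UTC
Rule 4/5 (LSA, -06:30): 2025-07-09 14:39 UTC ≤ query < 2026-02-27 04:16 UTC
0·60 + 50 - 390 = -340 min
-340 = -1·1440 + 1100; 1100 = 18·60 + 20 → 18:20, 2026-02-27 - 1 day = 2026-02-26
→ 2026-02-26 18:20 LSA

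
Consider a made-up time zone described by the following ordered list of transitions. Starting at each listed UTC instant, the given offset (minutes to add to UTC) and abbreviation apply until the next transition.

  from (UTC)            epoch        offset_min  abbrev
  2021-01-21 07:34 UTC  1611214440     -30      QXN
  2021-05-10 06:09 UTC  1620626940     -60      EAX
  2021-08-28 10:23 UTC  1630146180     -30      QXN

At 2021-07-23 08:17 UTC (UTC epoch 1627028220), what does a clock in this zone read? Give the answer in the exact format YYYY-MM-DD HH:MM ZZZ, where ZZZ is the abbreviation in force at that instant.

2021-07-23 07:17 EAX

Query: 2021-07-23 08:17 UTC
Rule 2/3 (EAX, -01:00): 2021-05-10 06:09 UTC ≤ query < 2021-08-28 10:23 UTC
8·60 + 17 - 60 = 437 min
437 = 0·1440 + 437; 437 = 7·60 + 17 → 07:17, same day
→ 2021-07-23 07:17 EAX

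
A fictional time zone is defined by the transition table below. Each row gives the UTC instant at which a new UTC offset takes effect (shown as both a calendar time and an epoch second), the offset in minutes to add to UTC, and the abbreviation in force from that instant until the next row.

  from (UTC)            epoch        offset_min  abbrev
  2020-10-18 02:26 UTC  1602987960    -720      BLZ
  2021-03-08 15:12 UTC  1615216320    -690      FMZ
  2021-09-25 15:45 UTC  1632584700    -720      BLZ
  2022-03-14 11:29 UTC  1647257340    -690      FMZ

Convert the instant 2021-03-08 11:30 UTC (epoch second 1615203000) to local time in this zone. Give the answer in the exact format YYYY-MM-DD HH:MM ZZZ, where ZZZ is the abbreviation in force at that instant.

2021-03-07 23:30 BLZ

Query: 2021-03-08 11:30 UTC
Rule 1/4 (BLZ, -12:00): 2020-10-18 02:26 UTC ≤ query < 2021-03-08 15:12 UTC
11·60 + 30 - 720 = -30 min
-30 = -1·1440 + 1410; 1410 = 23·60 + 30 → 23:30, 2021-03-08 - 1 day = 2021-03-07
→ 2021-03-07 23:30 BLZ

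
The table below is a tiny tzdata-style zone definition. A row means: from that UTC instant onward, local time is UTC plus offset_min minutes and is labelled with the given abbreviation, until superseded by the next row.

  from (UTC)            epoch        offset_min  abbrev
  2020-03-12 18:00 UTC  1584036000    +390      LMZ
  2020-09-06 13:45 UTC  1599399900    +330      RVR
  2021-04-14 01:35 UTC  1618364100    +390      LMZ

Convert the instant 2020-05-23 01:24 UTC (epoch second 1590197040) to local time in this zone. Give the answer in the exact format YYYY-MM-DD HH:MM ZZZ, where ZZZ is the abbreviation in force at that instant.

2020-05-23 07:54 LMZ

Query: 2020-05-23 01:24 UTC
Rule 1/3 (LMZ, +06:30): 2020-03-12 18:00 UTC ≤ query < 2020-09-06 13:45 UTC
1·60 + 24 + 390 = 474 min
474 = 0·1440 + 474; 474 = 7·60 + 54 → 07:54, same day
→ 2020-05-23 07:54 LMZ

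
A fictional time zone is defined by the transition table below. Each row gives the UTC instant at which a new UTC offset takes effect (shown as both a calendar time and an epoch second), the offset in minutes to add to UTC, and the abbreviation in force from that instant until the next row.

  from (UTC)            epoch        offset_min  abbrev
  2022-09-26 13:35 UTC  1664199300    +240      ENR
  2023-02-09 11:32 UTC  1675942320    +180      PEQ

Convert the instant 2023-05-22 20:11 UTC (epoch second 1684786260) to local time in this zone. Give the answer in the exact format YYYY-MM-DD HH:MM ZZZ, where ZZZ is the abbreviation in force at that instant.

Query: 2023-05-22 20:11 UTC
Rule 2/2 (PEQ, +03:00): 2023-02-09 11:32 UTC ≤ query < +∞
20·60 + 11 + 180 = 1391 min
1391 = 0·1440 + 1391; 1391 = 23·60 + 11 → 23:11, same day
→ 2023-05-22 23:11 PEQ

2023-05-22 23:11 PEQ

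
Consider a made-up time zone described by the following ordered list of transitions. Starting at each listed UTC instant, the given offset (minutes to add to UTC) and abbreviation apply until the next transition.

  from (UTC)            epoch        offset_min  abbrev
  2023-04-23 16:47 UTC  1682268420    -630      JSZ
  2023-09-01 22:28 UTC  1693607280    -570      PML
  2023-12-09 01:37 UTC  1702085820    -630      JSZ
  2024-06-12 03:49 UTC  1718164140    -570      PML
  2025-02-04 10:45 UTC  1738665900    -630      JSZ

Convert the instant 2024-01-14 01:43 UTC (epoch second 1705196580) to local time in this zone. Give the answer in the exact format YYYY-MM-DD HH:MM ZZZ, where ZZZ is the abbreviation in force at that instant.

Query: 2024-01-14 01:43 UTC
Rule 3/5 (JSZ, -10:30): 2023-12-09 01:37 UTC ≤ query < 2024-06-12 03:49 UTC
1·60 + 43 - 630 = -527 min
-527 = -1·1440 + 913; 913 = 15·60 + 13 → 15:13, 2024-01-14 - 1 day = 2024-01-13
→ 2024-01-13 15:13 JSZ

2024-01-13 15:13 JSZ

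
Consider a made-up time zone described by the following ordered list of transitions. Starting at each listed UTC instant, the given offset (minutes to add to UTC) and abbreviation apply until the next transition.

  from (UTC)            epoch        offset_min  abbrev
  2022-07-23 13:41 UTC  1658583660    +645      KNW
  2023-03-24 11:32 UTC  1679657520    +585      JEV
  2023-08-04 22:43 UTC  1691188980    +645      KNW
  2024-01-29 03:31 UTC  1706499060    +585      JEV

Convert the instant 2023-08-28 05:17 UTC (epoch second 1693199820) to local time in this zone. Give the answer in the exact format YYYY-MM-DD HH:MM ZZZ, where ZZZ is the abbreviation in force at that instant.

2023-08-28 16:02 KNW

Query: 2023-08-28 05:17 UTC
Rule 3/4 (KNW, +10:45): 2023-08-04 22:43 UTC ≤ query < 2024-01-29 03:31 UTC
5·60 + 17 + 645 = 962 min
962 = 0·1440 + 962; 962 = 16·60 + 2 → 16:02, same day
→ 2023-08-28 16:02 KNW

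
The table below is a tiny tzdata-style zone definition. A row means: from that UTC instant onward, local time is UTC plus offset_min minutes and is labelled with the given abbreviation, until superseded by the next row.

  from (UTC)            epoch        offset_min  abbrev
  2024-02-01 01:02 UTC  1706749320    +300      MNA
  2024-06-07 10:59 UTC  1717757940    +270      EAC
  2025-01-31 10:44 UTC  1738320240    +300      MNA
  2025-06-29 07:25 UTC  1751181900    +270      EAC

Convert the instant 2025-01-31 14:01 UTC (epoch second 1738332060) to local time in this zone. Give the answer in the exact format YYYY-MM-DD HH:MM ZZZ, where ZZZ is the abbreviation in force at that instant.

2025-01-31 19:01 MNA

Query: 2025-01-31 14:01 UTC
Rule 3/4 (MNA, +05:00): 2025-01-31 10:44 UTC ≤ query < 2025-06-29 07:25 UTC
14·60 + 1 + 300 = 1141 min
1141 = 0·1440 + 1141; 1141 = 19·60 + 1 → 19:01, same day
→ 2025-01-31 19:01 MNA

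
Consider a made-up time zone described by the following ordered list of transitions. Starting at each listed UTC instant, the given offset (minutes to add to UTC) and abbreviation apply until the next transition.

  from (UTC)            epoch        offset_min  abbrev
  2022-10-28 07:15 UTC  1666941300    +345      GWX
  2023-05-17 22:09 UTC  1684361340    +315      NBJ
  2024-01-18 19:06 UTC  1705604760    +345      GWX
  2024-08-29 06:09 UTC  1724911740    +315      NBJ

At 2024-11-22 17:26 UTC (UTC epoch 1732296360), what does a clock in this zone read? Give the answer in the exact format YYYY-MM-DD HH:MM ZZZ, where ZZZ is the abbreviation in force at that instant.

2024-11-22 22:41 NBJ

Query: 2024-11-22 17:26 UTC
Rule 4/4 (NBJ, +05:15): 2024-08-29 06:09 UTC ≤ query < +∞
17·60 + 26 + 315 = 1361 min
1361 = 0·1440 + 1361; 1361 = 22·60 + 41 → 22:41, same day
→ 2024-11-22 22:41 NBJ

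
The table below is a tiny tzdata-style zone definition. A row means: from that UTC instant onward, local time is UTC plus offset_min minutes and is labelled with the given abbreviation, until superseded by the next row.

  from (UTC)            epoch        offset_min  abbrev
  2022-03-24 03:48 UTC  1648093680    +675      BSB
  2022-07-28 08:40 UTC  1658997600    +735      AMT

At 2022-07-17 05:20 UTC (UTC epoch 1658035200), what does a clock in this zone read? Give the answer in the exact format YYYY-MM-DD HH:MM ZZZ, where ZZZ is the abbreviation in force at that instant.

Query: 2022-07-17 05:20 UTC
Rule 1/2 (BSB, +11:15): 2022-03-24 03:48 UTC ≤ query < 2022-07-28 08:40 UTC
5·60 + 20 + 675 = 995 min
995 = 0·1440 + 995; 995 = 16·60 + 35 → 16:35, same day
→ 2022-07-17 16:35 BSB

2022-07-17 16:35 BSB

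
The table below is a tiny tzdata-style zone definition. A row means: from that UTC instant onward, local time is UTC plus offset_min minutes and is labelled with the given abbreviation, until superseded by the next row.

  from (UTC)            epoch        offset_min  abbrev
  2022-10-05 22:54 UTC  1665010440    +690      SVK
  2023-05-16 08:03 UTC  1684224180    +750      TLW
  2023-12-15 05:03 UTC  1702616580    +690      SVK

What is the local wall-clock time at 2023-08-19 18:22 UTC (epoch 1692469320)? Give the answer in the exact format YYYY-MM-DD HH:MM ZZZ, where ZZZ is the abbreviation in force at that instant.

Query: 2023-08-19 18:22 UTC
Rule 2/3 (TLW, +12:30): 2023-05-16 08:03 UTC ≤ query < 2023-12-15 05:03 UTC
18·60 + 22 + 750 = 1852 min
1852 = 1·1440 + 412; 412 = 6·60 + 52 → 06:52, 2023-08-19 + 1 day = 2023-08-20
→ 2023-08-20 06:52 TLW

2023-08-20 06:52 TLW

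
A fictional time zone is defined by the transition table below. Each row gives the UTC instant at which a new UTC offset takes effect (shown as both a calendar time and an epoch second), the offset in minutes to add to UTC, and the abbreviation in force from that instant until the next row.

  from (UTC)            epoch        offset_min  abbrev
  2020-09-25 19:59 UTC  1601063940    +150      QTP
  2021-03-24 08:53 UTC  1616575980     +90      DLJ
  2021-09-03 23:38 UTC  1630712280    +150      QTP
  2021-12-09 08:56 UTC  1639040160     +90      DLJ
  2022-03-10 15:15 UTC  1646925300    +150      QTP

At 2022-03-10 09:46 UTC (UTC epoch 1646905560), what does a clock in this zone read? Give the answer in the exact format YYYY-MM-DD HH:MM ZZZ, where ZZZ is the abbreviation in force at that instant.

2022-03-10 11:16 DLJ

Query: 2022-03-10 09:46 UTC
Rule 4/5 (DLJ, +01:30): 2021-12-09 08:56 UTC ≤ query < 2022-03-10 15:15 UTC
9·60 + 46 + 90 = 676 min
676 = 0·1440 + 676; 676 = 11·60 + 16 → 11:16, same day
→ 2022-03-10 11:16 DLJ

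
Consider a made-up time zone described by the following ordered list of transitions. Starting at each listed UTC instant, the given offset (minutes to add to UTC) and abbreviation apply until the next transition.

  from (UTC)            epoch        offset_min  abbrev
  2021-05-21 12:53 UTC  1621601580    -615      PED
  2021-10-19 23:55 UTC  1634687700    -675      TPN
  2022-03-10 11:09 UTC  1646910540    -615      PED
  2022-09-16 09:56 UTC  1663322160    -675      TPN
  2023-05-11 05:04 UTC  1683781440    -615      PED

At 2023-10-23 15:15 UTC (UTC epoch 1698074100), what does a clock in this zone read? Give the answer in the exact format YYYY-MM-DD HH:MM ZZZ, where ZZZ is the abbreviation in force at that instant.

2023-10-23 05:00 PED

Query: 2023-10-23 15:15 UTC
Rule 5/5 (PED, -10:15): 2023-05-11 05:04 UTC ≤ query < +∞
15·60 + 15 - 615 = 300 min
300 = 0·1440 + 300; 300 = 5·60 + 0 → 05:00, same day
→ 2023-10-23 05:00 PED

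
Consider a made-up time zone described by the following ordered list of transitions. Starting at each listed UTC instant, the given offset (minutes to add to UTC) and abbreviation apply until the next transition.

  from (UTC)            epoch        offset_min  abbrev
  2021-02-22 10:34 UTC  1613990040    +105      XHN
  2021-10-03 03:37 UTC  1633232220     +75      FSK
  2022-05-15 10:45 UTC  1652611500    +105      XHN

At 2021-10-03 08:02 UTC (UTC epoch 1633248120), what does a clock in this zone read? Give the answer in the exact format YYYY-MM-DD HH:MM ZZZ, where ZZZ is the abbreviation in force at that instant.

Query: 2021-10-03 08:02 UTC
Rule 2/3 (FSK, +01:15): 2021-10-03 03:37 UTC ≤ query < 2022-05-15 10:45 UTC
8·60 + 2 + 75 = 557 min
557 = 0·1440 + 557; 557 = 9·60 + 17 → 09:17, same day
→ 2021-10-03 09:17 FSK

2021-10-03 09:17 FSK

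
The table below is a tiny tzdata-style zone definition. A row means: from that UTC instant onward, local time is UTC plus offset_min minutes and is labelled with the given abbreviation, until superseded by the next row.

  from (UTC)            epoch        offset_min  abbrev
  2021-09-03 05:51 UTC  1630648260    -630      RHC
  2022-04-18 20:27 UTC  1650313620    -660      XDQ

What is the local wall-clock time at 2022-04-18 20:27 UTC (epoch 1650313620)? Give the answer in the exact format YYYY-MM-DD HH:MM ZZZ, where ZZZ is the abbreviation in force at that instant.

Query: 2022-04-18 20:27 UTC
Rule 2/2 (XDQ, -11:00): 2022-04-18 20:27 UTC ≤ query < +∞
20·60 + 27 - 660 = 567 min
567 = 0·1440 + 567; 567 = 9·60 + 27 → 09:27, same day
→ 2022-04-18 09:27 XDQ

2022-04-18 09:27 XDQ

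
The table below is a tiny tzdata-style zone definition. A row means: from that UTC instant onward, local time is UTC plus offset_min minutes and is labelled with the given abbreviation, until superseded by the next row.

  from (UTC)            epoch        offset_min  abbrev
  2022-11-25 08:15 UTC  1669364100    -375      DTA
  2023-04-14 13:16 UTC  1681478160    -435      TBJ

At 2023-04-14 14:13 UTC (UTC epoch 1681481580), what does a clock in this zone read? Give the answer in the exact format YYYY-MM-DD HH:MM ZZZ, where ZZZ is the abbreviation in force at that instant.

2023-04-14 06:58 TBJ

Query: 2023-04-14 14:13 UTC
Rule 2/2 (TBJ, -07:15): 2023-04-14 13:16 UTC ≤ query < +∞
14·60 + 13 - 435 = 418 min
418 = 0·1440 + 418; 418 = 6·60 + 58 → 06:58, same day
→ 2023-04-14 06:58 TBJ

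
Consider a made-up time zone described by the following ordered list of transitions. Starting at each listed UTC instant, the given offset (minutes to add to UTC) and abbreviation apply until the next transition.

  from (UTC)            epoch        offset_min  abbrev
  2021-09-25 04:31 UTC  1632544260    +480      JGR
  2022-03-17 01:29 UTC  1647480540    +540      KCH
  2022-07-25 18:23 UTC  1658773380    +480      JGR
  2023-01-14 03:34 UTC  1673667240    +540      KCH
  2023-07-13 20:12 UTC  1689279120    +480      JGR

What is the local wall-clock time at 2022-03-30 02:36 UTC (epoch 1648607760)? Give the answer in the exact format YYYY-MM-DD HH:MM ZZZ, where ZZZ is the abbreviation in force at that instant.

2022-03-30 11:36 KCH

Query: 2022-03-30 02:36 UTC
Rule 2/5 (KCH, +09:00): 2022-03-17 01:29 UTC ≤ query < 2022-07-25 18:23 UTC
2·60 + 36 + 540 = 696 min
696 = 0·1440 + 696; 696 = 11·60 + 36 → 11:36, same day
→ 2022-03-30 11:36 KCH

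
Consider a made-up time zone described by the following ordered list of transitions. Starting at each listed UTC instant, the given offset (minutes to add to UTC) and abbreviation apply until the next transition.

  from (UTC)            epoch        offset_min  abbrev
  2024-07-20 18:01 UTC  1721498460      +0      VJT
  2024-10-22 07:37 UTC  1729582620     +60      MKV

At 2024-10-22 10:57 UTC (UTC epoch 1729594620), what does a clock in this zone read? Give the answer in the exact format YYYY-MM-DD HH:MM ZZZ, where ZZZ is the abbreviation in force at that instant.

2024-10-22 11:57 MKV

Query: 2024-10-22 10:57 UTC
Rule 2/2 (MKV, +01:00): 2024-10-22 07:37 UTC ≤ query < +∞
10·60 + 57 + 60 = 717 min
717 = 0·1440 + 717; 717 = 11·60 + 57 → 11:57, same day
→ 2024-10-22 11:57 MKV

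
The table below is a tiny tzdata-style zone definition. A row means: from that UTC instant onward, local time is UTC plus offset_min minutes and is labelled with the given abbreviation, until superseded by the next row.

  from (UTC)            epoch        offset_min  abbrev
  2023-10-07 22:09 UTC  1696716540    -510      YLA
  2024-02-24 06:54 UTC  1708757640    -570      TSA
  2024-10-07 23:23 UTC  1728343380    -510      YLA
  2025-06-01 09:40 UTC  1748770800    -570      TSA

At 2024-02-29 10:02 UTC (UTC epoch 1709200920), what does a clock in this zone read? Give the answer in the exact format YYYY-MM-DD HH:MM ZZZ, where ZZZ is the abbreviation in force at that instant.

Query: 2024-02-29 10:02 UTC
Rule 2/4 (TSA, -09:30): 2024-02-24 06:54 UTC ≤ query < 2024-10-07 23:23 UTC
10·60 + 2 - 570 = 32 min
32 = 0·1440 + 32; 32 = 0·60 + 32 → 00:32, same day
→ 2024-02-29 00:32 TSA

2024-02-29 00:32 TSA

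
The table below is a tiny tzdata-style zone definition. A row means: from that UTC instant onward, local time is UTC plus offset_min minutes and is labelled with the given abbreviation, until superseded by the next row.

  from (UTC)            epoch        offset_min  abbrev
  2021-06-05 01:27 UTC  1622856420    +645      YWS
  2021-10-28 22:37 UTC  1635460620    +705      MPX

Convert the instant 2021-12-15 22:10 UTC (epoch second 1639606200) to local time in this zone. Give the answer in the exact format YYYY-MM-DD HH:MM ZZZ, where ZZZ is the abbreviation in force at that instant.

Query: 2021-12-15 22:10 UTC
Rule 2/2 (MPX, +11:45): 2021-10-28 22:37 UTC ≤ query < +∞
22·60 + 10 + 705 = 2035 min
2035 = 1·1440 + 595; 595 = 9·60 + 55 → 09:55, 2021-12-15 + 1 day = 2021-12-16
→ 2021-12-16 09:55 MPX

2021-12-16 09:55 MPX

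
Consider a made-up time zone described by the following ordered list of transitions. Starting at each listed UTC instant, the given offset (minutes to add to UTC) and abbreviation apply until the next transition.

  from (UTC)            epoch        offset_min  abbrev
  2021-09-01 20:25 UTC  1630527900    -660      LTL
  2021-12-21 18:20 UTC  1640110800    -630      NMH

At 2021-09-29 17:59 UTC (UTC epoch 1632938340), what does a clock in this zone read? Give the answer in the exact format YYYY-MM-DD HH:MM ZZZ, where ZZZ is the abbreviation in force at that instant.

Query: 2021-09-29 17:59 UTC
Rule 1/2 (LTL, -11:00): 2021-09-01 20:25 UTC ≤ query < 2021-12-21 18:20 UTC
17·60 + 59 - 660 = 419 min
419 = 0·1440 + 419; 419 = 6·60 + 59 → 06:59, same day
→ 2021-09-29 06:59 LTL

2021-09-29 06:59 LTL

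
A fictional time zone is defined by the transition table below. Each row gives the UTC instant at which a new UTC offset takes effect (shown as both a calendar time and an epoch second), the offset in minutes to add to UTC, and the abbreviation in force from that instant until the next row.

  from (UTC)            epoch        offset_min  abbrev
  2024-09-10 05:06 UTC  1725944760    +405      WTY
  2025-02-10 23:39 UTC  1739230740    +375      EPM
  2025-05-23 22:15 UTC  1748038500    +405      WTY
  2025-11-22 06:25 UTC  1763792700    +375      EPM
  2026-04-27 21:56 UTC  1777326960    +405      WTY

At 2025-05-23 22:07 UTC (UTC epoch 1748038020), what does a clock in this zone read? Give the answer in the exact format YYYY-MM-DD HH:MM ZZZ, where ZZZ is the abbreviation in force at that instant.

Query: 2025-05-23 22:07 UTC
Rule 2/5 (EPM, +06:15): 2025-02-10 23:39 UTC ≤ query < 2025-05-23 22:15 UTC
22·60 + 7 + 375 = 1702 min
1702 = 1·1440 + 262; 262 = 4·60 + 22 → 04:22, 2025-05-23 + 1 day = 2025-05-24
→ 2025-05-24 04:22 EPM

2025-05-24 04:22 EPM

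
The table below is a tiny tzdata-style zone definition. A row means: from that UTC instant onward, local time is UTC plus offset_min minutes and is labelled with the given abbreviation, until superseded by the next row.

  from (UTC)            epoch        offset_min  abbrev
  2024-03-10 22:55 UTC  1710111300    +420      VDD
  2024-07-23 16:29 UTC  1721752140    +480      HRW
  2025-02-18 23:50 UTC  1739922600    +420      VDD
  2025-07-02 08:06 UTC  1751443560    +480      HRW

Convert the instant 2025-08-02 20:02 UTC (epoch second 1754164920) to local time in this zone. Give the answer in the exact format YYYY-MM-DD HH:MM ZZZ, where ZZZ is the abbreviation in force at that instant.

Query: 2025-08-02 20:02 UTC
Rule 4/4 (HRW, +08:00): 2025-07-02 08:06 UTC ≤ query < +∞
20·60 + 2 + 480 = 1682 min
1682 = 1·1440 + 242; 242 = 4·60 + 2 → 04:02, 2025-08-02 + 1 day = 2025-08-03
→ 2025-08-03 04:02 HRW

2025-08-03 04:02 HRW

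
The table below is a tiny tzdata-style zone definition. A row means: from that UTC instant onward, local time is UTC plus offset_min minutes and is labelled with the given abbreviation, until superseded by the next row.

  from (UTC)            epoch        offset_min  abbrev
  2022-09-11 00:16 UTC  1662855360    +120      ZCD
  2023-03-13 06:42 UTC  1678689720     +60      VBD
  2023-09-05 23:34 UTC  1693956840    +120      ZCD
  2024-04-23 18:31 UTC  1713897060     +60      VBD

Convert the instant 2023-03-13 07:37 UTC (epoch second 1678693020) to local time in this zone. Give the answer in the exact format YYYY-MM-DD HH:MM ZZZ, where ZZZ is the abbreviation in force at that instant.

2023-03-13 08:37 VBD

Query: 2023-03-13 07:37 UTC
Rule 2/4 (VBD, +01:00): 2023-03-13 06:42 UTC ≤ query < 2023-09-05 23:34 UTC
7·60 + 37 + 60 = 517 min
517 = 0·1440 + 517; 517 = 8·60 + 37 → 08:37, same day
→ 2023-03-13 08:37 VBD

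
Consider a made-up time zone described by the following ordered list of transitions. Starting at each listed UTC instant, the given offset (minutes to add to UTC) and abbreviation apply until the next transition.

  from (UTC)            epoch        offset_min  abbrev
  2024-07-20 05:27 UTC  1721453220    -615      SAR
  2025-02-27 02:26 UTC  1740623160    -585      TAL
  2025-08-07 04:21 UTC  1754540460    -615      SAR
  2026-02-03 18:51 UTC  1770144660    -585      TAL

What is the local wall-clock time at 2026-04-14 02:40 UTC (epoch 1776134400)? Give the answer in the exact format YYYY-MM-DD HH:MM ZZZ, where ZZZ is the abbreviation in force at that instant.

Query: 2026-04-14 02:40 UTC
Rule 4/4 (TAL, -09:45): 2026-02-03 18:51 UTC ≤ query < +∞
2·60 + 40 - 585 = -425 min
-425 = -1·1440 + 1015; 1015 = 16·60 + 55 → 16:55, 2026-04-14 - 1 day = 2026-04-13
→ 2026-04-13 16:55 TAL

2026-04-13 16:55 TAL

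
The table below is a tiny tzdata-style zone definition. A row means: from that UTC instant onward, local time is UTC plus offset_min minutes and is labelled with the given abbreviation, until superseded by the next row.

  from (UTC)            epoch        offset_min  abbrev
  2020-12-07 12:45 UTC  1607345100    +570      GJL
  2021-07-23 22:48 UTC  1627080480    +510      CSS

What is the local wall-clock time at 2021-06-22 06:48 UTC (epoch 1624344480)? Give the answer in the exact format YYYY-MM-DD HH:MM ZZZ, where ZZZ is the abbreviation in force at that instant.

2021-06-22 16:18 GJL

Query: 2021-06-22 06:48 UTC
Rule 1/2 (GJL, +09:30): 2020-12-07 12:45 UTC ≤ query < 2021-07-23 22:48 UTC
6·60 + 48 + 570 = 978 min
978 = 0·1440 + 978; 978 = 16·60 + 18 → 16:18, same day
→ 2021-06-22 16:18 GJL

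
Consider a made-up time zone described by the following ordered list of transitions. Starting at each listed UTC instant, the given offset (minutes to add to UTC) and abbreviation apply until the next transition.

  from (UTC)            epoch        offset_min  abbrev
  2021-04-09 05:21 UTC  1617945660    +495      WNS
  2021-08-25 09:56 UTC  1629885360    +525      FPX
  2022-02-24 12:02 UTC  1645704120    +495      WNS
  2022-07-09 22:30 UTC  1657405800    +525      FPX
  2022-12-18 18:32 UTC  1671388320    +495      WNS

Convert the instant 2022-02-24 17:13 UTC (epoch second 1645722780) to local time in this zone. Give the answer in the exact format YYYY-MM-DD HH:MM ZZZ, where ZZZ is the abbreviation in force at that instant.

2022-02-25 01:28 WNS

Query: 2022-02-24 17:13 UTC
Rule 3/5 (WNS, +08:15): 2022-02-24 12:02 UTC ≤ query < 2022-07-09 22:30 UTC
17·60 + 13 + 495 = 1528 min
1528 = 1·1440 + 88; 88 = 1·60 + 28 → 01:28, 2022-02-24 + 1 day = 2022-02-25
→ 2022-02-25 01:28 WNS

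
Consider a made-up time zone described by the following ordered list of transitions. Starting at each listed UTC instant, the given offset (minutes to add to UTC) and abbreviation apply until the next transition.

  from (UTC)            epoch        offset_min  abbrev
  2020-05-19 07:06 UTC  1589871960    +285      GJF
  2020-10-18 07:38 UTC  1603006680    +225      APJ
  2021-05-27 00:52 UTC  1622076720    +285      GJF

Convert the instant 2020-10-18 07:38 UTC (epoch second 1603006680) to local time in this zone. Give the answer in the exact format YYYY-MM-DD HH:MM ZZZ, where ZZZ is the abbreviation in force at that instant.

Query: 2020-10-18 07:38 UTC
Rule 2/3 (APJ, +03:45): 2020-10-18 07:38 UTC ≤ query < 2021-05-27 00:52 UTC
7·60 + 38 + 225 = 683 min
683 = 0·1440 + 683; 683 = 11·60 + 23 → 11:23, same day
→ 2020-10-18 11:23 APJ

2020-10-18 11:23 APJ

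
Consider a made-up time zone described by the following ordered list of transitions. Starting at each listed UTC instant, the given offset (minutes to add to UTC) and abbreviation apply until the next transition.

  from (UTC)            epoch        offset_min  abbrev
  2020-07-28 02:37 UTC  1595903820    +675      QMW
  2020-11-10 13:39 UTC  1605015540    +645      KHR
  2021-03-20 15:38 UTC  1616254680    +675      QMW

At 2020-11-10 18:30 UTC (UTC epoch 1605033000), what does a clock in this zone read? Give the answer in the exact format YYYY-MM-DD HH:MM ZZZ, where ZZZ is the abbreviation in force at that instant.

Query: 2020-11-10 18:30 UTC
Rule 2/3 (KHR, +10:45): 2020-11-10 13:39 UTC ≤ query < 2021-03-20 15:38 UTC
18·60 + 30 + 645 = 1755 min
1755 = 1·1440 + 315; 315 = 5·60 + 15 → 05:15, 2020-11-10 + 1 day = 2020-11-11
→ 2020-11-11 05:15 KHR

2020-11-11 05:15 KHR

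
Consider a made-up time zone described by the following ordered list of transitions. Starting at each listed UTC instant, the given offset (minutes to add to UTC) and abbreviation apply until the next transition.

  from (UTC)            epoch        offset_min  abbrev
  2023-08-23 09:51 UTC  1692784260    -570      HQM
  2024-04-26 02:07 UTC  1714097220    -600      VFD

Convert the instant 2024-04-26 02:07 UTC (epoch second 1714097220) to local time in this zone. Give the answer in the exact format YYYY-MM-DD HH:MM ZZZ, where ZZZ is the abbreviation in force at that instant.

Query: 2024-04-26 02:07 UTC
Rule 2/2 (VFD, -10:00): 2024-04-26 02:07 UTC ≤ query < +∞
2·60 + 7 - 600 = -473 min
-473 = -1·1440 + 967; 967 = 16·60 + 7 → 16:07, 2024-04-26 - 1 day = 2024-04-25
→ 2024-04-25 16:07 VFD

2024-04-25 16:07 VFD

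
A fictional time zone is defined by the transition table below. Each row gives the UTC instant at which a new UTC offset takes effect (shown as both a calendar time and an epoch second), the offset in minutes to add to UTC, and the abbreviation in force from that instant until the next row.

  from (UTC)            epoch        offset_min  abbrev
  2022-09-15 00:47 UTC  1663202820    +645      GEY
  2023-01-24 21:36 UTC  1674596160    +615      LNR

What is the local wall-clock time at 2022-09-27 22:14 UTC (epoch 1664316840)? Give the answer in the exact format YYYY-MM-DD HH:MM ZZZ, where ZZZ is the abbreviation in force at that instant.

Query: 2022-09-27 22:14 UTC
Rule 1/2 (GEY, +10:45): 2022-09-15 00:47 UTC ≤ query < 2023-01-24 21:36 UTC
22·60 + 14 + 645 = 1979 min
1979 = 1·1440 + 539; 539 = 8·60 + 59 → 08:59, 2022-09-27 + 1 day = 2022-09-28
→ 2022-09-28 08:59 GEY

2022-09-28 08:59 GEY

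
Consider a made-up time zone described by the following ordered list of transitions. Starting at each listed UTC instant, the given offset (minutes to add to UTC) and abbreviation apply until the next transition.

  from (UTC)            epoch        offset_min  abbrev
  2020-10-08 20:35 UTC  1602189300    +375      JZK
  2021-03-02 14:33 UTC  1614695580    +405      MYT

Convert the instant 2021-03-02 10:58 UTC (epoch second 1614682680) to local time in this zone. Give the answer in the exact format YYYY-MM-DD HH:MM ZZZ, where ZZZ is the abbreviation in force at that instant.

2021-03-02 17:13 JZK

Query: 2021-03-02 10:58 UTC
Rule 1/2 (JZK, +06:15): 2020-10-08 20:35 UTC ≤ query < 2021-03-02 14:33 UTC
10·60 + 58 + 375 = 1033 min
1033 = 0·1440 + 1033; 1033 = 17·60 + 13 → 17:13, same day
→ 2021-03-02 17:13 JZK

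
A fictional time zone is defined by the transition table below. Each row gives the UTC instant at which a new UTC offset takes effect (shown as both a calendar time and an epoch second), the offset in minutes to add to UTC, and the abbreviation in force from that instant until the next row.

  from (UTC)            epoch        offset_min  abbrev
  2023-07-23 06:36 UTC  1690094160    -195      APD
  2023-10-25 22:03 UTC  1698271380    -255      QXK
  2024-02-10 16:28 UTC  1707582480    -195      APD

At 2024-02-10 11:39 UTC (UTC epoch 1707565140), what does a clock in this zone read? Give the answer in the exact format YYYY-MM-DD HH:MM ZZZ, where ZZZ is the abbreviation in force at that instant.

Query: 2024-02-10 11:39 UTC
Rule 2/3 (QXK, -04:15): 2023-10-25 22:03 UTC ≤ query < 2024-02-10 16:28 UTC
11·60 + 39 - 255 = 444 min
444 = 0·1440 + 444; 444 = 7·60 + 24 → 07:24, same day
→ 2024-02-10 07:24 QXK

2024-02-10 07:24 QXK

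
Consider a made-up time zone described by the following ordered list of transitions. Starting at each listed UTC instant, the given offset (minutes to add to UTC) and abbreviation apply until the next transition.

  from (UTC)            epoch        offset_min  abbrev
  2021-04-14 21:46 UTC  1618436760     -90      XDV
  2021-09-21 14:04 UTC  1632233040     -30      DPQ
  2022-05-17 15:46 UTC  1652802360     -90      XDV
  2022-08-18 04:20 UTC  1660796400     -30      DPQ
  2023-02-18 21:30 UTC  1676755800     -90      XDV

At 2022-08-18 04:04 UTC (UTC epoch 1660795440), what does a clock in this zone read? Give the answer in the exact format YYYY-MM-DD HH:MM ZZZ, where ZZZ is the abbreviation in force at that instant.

Query: 2022-08-18 04:04 UTC
Rule 3/5 (XDV, -01:30): 2022-05-17 15:46 UTC ≤ query < 2022-08-18 04:20 UTC
4·60 + 4 - 90 = 154 min
154 = 0·1440 + 154; 154 = 2·60 + 34 → 02:34, same day
→ 2022-08-18 02:34 XDV

2022-08-18 02:34 XDV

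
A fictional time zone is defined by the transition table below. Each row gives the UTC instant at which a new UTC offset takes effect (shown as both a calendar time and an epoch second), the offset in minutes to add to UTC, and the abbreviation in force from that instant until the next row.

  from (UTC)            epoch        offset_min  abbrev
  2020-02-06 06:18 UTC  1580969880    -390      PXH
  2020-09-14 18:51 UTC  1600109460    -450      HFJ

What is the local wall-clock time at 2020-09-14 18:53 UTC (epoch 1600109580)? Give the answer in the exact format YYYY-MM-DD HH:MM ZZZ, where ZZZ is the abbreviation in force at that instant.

2020-09-14 11:23 HFJ

Query: 2020-09-14 18:53 UTC
Rule 2/2 (HFJ, -07:30): 2020-09-14 18:51 UTC ≤ query < +∞
18·60 + 53 - 450 = 683 min
683 = 0·1440 + 683; 683 = 11·60 + 23 → 11:23, same day
→ 2020-09-14 11:23 HFJ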